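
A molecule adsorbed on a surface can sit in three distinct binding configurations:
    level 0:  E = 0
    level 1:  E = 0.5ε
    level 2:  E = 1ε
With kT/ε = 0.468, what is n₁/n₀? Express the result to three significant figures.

0.344

n₁/n₀ = exp[−(E₁−E₀)/kT] = exp(−(0.5ε)/(0.468ε)) = exp(-1.0684) = 0.344.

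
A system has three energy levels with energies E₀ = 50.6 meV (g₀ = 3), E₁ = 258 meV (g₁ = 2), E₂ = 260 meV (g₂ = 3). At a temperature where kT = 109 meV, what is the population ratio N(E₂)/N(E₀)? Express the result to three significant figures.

0.146

n₂/n₀ = (g₂/g₀) exp[−(E₂−E₀)/kT] = (3/3) × exp(−(209.4 meV)/(109 meV)) = (3/3) × exp(-1.9211) = 0.146.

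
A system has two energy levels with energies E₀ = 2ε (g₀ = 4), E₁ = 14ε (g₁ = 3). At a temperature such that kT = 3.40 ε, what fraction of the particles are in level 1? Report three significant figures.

0.0215

Eᵢ/kT = 0.58824, 4.1176.
Z = Σ gᵢe^(−Eᵢ/kT) = 4·e^(−0.58824) + 3·e^(−4.1176) = 2.2212 + 0.048851 = 2.2701.
P₁ = g₁ e^(−E₁/kT) / Z = 0.048851/2.2701 = 0.0215.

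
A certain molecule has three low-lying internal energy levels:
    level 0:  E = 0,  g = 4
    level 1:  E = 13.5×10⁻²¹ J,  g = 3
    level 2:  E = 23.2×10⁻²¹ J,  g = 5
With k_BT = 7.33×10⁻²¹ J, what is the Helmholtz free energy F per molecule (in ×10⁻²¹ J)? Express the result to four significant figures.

Eᵢ/kT = 0, 1.84175, 3.16508.
Z = Σ gᵢe^(−Eᵢ/kT) = 4·e^(−0) + 3·e^(−1.84175) + 5·e^(−3.16508) = 4.00000 + 0.475619 + 0.211054 = 4.68667.
F = −kT ln Z = −7.33 × ln(4.68667) = −7.33 × 1.54472 = -11.32 ×10⁻²¹ J.

-11.32 ×10⁻²¹ J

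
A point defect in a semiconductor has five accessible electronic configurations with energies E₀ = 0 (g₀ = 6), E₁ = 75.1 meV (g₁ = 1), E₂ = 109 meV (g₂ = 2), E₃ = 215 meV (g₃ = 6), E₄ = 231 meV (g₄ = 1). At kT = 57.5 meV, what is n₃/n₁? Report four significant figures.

n₃/n₁ = (g₃/g₁) exp[−(E₃−E₁)/kT] = (6/1) × exp(−(139.9 meV)/(57.5 meV)) = (6/1) × exp(-2.43304) = 0.5266.

0.5266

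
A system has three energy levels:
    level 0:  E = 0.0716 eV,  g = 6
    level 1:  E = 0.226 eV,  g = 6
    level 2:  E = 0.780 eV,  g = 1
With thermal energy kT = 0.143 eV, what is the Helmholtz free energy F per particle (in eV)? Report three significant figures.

-0.227 eV

Eᵢ/kT = 0.50070, 1.5804, 5.4545.
Z = Σ gᵢe^(−Eᵢ/kT) = 6·e^(−0.50070) + 6·e^(−1.5804) + 1·e^(−5.4545) = 3.6366 + 1.2354 + 0.0042770 = 4.8763.
F = −kT ln Z = −0.143 × ln(4.8763) = −0.143 × 1.5844 = -0.227 eV.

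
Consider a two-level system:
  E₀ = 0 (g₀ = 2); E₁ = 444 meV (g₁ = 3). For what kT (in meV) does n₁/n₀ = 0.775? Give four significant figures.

672.4 meV

n₁/n₀ = (g₁/g₀) exp[−(E₁−E₀)/kT] = 0.775.
⇒ (E₁−E₀)/kT = ln((3/2)/0.775) = ln(1.93548) = 0.660355.
kT = 444 meV / 0.660355 = 672.4 meV.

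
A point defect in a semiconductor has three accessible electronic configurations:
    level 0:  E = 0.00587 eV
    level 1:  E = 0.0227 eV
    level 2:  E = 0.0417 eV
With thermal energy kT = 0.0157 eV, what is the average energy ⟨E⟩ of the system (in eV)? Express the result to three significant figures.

0.0124 eV

Eᵢ/kT = 0.37389, 1.4459, 2.6561.
Z = Σ e^(−Eᵢ/kT) = e^(−0.37389) + e^(−1.4459) + e^(−2.6561) = 0.68805 + 0.23553 + 0.070222 = 0.99380.
⟨E⟩ = Σ Eᵢ e^(−Eᵢ/kT) / Z = (0.00587·0.68805 + 0.0227·0.23553 + 0.0417·0.070222) / 0.99380 = 0.0124 eV.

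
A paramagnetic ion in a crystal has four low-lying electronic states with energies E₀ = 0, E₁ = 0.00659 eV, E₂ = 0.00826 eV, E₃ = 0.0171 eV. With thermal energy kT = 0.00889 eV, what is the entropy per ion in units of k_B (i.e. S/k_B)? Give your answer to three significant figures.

Eᵢ/kT = 0, 0.74128, 0.92913, 1.9235.
Z = Σ e^(−Eᵢ/kT) = e^(−0) + e^(−0.74128) + e^(−0.92913) + e^(−1.9235) = 1.0000 + 0.47650 + 0.39490 + 0.14609 = 2.0175.
⟨E⟩ = Σ EᵢPᵢ = 0.0044115 eV.
S/k_B = ln Z + ⟨E⟩/kT = ln(2.0175) + 0.0044115/0.00889 = 0.70186 + 0.49623 = 1.20.

1.20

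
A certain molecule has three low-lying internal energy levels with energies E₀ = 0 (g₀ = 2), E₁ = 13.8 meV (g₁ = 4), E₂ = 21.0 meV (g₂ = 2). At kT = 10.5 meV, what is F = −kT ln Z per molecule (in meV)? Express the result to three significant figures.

Eᵢ/kT = 0, 1.3143, 2.0000.
Z = Σ gᵢe^(−Eᵢ/kT) = 2·e^(−0) + 4·e^(−1.3143) + 2·e^(−2.0000) = 2.0000 + 1.0746 + 0.27067 = 3.3453.
F = −kT ln Z = −10.5 × ln(3.3453) = −10.5 × 1.2076 = -12.7 meV.

-12.7 meV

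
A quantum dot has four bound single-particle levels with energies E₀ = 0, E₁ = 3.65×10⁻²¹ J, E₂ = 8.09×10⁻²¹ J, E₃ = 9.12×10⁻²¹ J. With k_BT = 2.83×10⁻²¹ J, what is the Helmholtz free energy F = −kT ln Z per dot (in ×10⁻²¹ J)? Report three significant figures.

Eᵢ/kT = 0, 1.2898, 2.8587, 3.2226.
Z = Σ e^(−Eᵢ/kT) = e^(−0) + e^(−1.2898) + e^(−2.8587) + e^(−3.2226) = 1.0000 + 0.27533 + 0.057343 + 0.039851 = 1.3725.
F = −kT ln Z = −2.83 × ln(1.3725) = −2.83 × 0.31663 = -0.896 ×10⁻²¹ J.

-0.896 ×10⁻²¹ J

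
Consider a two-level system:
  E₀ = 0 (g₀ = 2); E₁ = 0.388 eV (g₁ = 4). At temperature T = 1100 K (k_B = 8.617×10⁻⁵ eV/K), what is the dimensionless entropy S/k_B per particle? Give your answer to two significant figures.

k_BT = 8.617×10⁻⁵ × 1100 K = 0.09479 eV.
Eᵢ/kT = 0, 4.093.
Z = Σ gᵢe^(−Eᵢ/kT) = 2·e^(−0) + 4·e^(−4.093) = 2.000 + 0.06676 = 2.067.
⟨E⟩ = Σ EᵢPᵢ = 0.01253 eV.
S/k_B = ln Z + ⟨E⟩/kT = ln(2.067) + 0.01253/0.09479 = 0.7261 + 0.1322 = 0.86.

0.86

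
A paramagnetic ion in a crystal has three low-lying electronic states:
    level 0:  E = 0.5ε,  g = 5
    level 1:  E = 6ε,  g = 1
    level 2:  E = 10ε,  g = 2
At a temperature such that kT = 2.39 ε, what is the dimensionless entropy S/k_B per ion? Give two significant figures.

Eᵢ/kT = 0.2092, 2.510, 4.184.
Z = Σ gᵢe^(−Eᵢ/kT) = 5·e^(−0.2092) + 1·e^(−2.510) + 2·e^(−4.184) = 4.056 + 0.08127 + 0.03047 = 4.168.
⟨E⟩ = Σ EᵢPᵢ = 0.6767 ε.
S/k_B = ln Z + ⟨E⟩/kT = ln(4.168) + 0.6767/2.39 = 1.427 + 0.2831 = 1.7.

1.7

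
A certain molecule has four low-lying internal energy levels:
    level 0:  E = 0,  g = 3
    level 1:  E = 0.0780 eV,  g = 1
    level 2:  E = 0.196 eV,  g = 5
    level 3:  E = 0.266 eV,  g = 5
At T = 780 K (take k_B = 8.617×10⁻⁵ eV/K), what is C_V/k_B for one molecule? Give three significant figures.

k_BT = 8.617×10⁻⁵ × 780 K = 0.067213 eV.
Eᵢ/kT = 0, 1.1605, 2.9161, 3.9576.
Z = Σ gᵢe^(−Eᵢ/kT) = 3·e^(−0) + 1·e^(−1.1605) + 5·e^(−2.9161) + 5·e^(−3.9576) = 3.0000 + 0.31333 + 0.27072 + 0.095545 = 3.6796.
⟨E⟩ = 0.027969 eV, ⟨E²⟩ = 0.0051817 eV².
C_V/k_B = (⟨E²⟩ − ⟨E⟩²)/(kT)² = (0.0051817 − 0.00078226)/0.0045176 = 0.974.

0.974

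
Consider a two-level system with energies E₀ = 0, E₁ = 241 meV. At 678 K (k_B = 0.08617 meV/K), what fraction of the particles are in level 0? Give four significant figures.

k_BT = 0.08617 × 678 K = 58.4233 meV.
Eᵢ/kT = 0, 4.12507.
Z = Σ e^(−Eᵢ/kT) = e^(−0) + e^(−4.12507) = 1.00000 + 0.0161624 = 1.01616.
P₀ = e^(−E₀/kT) / Z = 1.00000/1.01616 = 0.9841.

0.9841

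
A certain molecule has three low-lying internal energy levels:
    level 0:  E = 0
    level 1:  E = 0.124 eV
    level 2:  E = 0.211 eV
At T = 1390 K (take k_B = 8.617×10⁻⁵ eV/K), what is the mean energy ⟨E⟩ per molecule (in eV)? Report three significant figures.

0.0526 eV

k_BT = 8.617×10⁻⁵ × 1390 K = 0.11978 eV.
Eᵢ/kT = 0, 1.0352, 1.7616.
Z = Σ e^(−Eᵢ/kT) = e^(−0) + e^(−1.0352) + e^(−1.7616) = 1.0000 + 0.35516 + 0.17177 = 1.5269.
⟨E⟩ = Σ Eᵢ e^(−Eᵢ/kT) / Z = (0·1.0000 + 0.124·0.35516 + 0.211·0.17177) / 1.5269 = 0.0526 eV.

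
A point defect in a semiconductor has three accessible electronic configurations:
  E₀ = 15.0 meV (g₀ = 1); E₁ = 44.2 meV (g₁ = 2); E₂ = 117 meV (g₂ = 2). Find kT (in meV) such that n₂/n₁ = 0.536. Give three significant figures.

117 meV

n₂/n₁ = (g₂/g₁) exp[−(E₂−E₁)/kT] = 0.536.
⇒ (E₂−E₁)/kT = ln((2/2)/0.536) = ln(1.8657) = 0.62364.
kT = 72.8 meV / 0.62364 = 117 meV.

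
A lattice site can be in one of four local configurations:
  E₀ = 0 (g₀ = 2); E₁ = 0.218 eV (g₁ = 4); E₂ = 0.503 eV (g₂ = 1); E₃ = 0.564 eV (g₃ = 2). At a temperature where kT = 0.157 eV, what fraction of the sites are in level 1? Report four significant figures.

0.3225

Eᵢ/kT = 0, 1.38854, 3.20382, 3.59236.
Z = Σ gᵢe^(−Eᵢ/kT) = 2·e^(−0) + 4·e^(−1.38854) + 1·e^(−3.20382) + 2·e^(−3.59236) = 2.00000 + 0.997757 + 0.0406068 + 0.0550666 = 3.09343.
P₁ = g₁ e^(−E₁/kT) / Z = 0.997757/3.09343 = 0.3225.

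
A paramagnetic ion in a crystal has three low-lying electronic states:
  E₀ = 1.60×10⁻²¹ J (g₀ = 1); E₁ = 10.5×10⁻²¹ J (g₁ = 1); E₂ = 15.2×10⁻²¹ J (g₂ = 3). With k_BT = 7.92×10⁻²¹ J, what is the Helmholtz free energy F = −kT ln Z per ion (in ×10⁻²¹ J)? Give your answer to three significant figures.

Eᵢ/kT = 0.20202, 1.3258, 1.9192.
Z = Σ gᵢe^(−Eᵢ/kT) = 1·e^(−0.20202) + 1·e^(−1.3258) + 3·e^(−1.9192) = 0.81708 + 0.26559 + 0.44017 = 1.5228.
F = −kT ln Z = −7.92 × ln(1.5228) = −7.92 × 0.42055 = -3.33 ×10⁻²¹ J.

-3.33 ×10⁻²¹ J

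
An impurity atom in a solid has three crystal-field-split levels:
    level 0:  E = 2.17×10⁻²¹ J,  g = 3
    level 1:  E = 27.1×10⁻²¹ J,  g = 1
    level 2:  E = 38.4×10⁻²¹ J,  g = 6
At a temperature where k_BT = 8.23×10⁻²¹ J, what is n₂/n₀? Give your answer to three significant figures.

0.0245

n₂/n₀ = (g₂/g₀) exp[−(E₂−E₀)/kT] = (6/3) × exp(−(36.23 ×10⁻²¹ J)/(8.23 ×10⁻²¹ J)) = (6/3) × exp(-4.4022) = 0.0245.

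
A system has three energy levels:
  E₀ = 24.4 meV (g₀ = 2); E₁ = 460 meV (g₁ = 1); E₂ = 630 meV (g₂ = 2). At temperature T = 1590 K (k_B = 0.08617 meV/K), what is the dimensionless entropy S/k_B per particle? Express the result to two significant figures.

k_BT = 0.08617 × 1590 K = 137.0 meV.
Eᵢ/kT = 0.1781, 3.358, 4.599.
Z = Σ gᵢe^(−Eᵢ/kT) = 2·e^(−0.1781) + 1·e^(−3.358) + 2·e^(−4.599) = 1.674 + 0.03480 + 0.02012 = 1.729.
⟨E⟩ = Σ EᵢPᵢ = 40.21 meV.
S/k_B = ln Z + ⟨E⟩/kT = ln(1.729) + 40.21/137.0 = 0.5475 + 0.2935 = 0.84.

0.84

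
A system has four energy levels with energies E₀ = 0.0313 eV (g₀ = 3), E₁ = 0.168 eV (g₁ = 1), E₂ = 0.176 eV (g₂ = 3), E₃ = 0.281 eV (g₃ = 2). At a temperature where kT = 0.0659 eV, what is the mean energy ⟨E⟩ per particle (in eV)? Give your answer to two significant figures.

0.053 eV

Eᵢ/kT = 0.4750, 2.549, 2.671, 4.264.
Z = Σ gᵢe^(−Eᵢ/kT) = 3·e^(−0.4750) + 1·e^(−2.549) + 3·e^(−2.671) + 2·e^(−4.264) = 1.866 + 0.07816 + 0.2075 + 0.02813 = 2.180.
⟨E⟩ = Σ Eᵢ gᵢe^(−Eᵢ/kT) / Z = (0.0313·1.866 + 0.168·0.07816 + 0.176·0.2075 + 0.281·0.02813) / 2.180 = 0.053 eV.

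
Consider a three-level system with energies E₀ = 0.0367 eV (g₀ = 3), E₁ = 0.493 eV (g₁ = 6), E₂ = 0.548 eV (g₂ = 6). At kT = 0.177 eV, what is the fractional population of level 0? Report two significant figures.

Eᵢ/kT = 0.2073, 2.785, 3.096.
Z = Σ gᵢe^(−Eᵢ/kT) = 3·e^(−0.2073) + 6·e^(−2.785) + 6·e^(−3.096) = 2.438 + 0.3704 + 0.2714 = 3.080.
P₀ = g₀ e^(−E₀/kT) / Z = 2.438/3.080 = 0.79.

0.79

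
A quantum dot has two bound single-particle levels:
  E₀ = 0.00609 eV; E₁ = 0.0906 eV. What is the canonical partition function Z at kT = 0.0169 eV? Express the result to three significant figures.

Eᵢ/kT = 0.36036, 5.3609.
Z = Σ e^(−Eᵢ/kT) = e^(−0.36036) + e^(−5.3609) = 0.69743 + 0.0046967 = 0.70213.

Z = 0.702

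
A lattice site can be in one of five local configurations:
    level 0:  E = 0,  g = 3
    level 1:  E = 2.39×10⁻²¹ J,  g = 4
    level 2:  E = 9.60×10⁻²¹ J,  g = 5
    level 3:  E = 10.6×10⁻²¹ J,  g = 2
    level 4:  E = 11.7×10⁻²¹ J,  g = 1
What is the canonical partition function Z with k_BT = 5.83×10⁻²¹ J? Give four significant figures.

Eᵢ/kT = 0, 0.409949, 1.64666, 1.81818, 2.00686.
Z = Σ gᵢe^(−Eᵢ/kT) = 3·e^(−0) + 4·e^(−0.409949) + 5·e^(−1.64666) + 2·e^(−1.81818) + 1·e^(−2.00686) = 3.00000 + 2.65474 + 0.963462 + 0.324642 + 0.134410 = 7.07725.

Z = 7.077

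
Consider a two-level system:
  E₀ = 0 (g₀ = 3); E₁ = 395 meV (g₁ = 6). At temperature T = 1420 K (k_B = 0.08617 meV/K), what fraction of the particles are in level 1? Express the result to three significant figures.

0.0734

k_BT = 0.08617 × 1420 K = 122.36 meV.
Eᵢ/kT = 0, 3.2282.
Z = Σ gᵢe^(−Eᵢ/kT) = 3·e^(−0) + 6·e^(−3.2282) = 3.0000 + 0.23777 = 3.2378.
P₁ = g₁ e^(−E₁/kT) / Z = 0.23777/3.2378 = 0.0734.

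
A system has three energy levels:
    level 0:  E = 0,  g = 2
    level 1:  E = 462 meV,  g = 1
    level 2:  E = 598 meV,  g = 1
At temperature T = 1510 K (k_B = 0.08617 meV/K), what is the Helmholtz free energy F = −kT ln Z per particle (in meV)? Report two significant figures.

k_BT = 0.08617 × 1510 K = 130.1 meV.
Eᵢ/kT = 0, 3.551, 4.596.
Z = Σ gᵢe^(−Eᵢ/kT) = 2·e^(−0) + 1·e^(−3.551) + 1·e^(−4.596) = 2.000 + 0.02870 + 0.01009 = 2.039.
F = −kT ln Z = −130.1 × ln(2.039) = −130.1 × 0.7125 = -93 meV.

-93 meV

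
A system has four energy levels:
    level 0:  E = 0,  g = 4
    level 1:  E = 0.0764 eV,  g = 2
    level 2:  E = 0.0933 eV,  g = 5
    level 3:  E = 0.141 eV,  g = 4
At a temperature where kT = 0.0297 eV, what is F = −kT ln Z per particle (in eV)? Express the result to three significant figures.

-0.0440 eV

Eᵢ/kT = 0, 2.5724, 3.1414, 4.7475.
Z = Σ gᵢe^(−Eᵢ/kT) = 4·e^(−0) + 2·e^(−2.5724) + 5·e^(−3.1414) + 4·e^(−4.7475) = 4.0000 + 0.15270 + 0.21611 + 0.034693 = 4.4035.
F = −kT ln Z = −0.0297 × ln(4.4035) = −0.0297 × 1.4824 = -0.0440 eV.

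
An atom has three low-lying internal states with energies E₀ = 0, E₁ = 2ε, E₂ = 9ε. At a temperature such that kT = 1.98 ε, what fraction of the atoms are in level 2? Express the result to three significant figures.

0.00772

Eᵢ/kT = 0, 1.0101, 4.5455.
Z = Σ e^(−Eᵢ/kT) = e^(−0) + e^(−1.0101) + e^(−4.5455) = 1.0000 + 0.36418 + 0.010615 = 1.3748.
P₂ = e^(−E₂/kT) / Z = 0.010615/1.3748 = 0.00772.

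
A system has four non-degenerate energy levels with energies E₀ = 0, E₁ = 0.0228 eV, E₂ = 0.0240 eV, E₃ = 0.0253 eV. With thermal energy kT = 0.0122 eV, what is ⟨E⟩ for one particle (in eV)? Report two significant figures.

0.0071 eV

Eᵢ/kT = 0, 1.869, 1.967, 2.074.
Z = Σ e^(−Eᵢ/kT) = e^(−0) + e^(−1.869) + e^(−1.967) + e^(−2.074) = 1.000 + 0.1543 + 0.1399 + 0.1257 = 1.420.
⟨E⟩ = Σ Eᵢ e^(−Eᵢ/kT) / Z = (0·1.000 + 0.0228·0.1543 + 0.0240·0.1399 + 0.0253·0.1257) / 1.420 = 0.0071 eV.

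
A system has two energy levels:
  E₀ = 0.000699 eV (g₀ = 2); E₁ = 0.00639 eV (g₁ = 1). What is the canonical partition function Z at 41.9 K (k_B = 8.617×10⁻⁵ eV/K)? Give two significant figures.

Z = 1.8

k_BT = 8.617×10⁻⁵ × 41.9 K = 0.003611 eV.
Eᵢ/kT = 0.1936, 1.770.
Z = Σ gᵢe^(−Eᵢ/kT) = 2·e^(−0.1936) + 1·e^(−1.770) = 1.648 + 0.1703 = 1.818.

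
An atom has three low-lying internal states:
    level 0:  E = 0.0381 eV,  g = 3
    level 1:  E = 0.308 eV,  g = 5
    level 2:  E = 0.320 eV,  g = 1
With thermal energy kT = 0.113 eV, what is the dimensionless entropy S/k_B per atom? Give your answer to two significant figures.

Eᵢ/kT = 0.3372, 2.726, 2.832.
Z = Σ gᵢe^(−Eᵢ/kT) = 3·e^(−0.3372) + 5·e^(−2.726) + 1·e^(−2.832) = 2.141 + 0.3274 + 0.05889 = 2.527.
⟨E⟩ = Σ EᵢPᵢ = 0.07964 eV.
S/k_B = ln Z + ⟨E⟩/kT = ln(2.527) + 0.07964/0.113 = 0.9270 + 0.7048 = 1.6.

1.6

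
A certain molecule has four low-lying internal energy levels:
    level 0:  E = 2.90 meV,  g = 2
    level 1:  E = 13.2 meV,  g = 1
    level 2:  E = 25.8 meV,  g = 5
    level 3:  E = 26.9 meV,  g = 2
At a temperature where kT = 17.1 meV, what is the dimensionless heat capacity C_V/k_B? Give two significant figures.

Eᵢ/kT = 0.1696, 0.7719, 1.509, 1.573.
Z = Σ gᵢe^(−Eᵢ/kT) = 2·e^(−0.1696) + 1·e^(−0.7719) + 5·e^(−1.509) + 2·e^(−1.573) = 1.688 + 0.4621 + 1.106 + 0.4148 = 3.671.
⟨E⟩ = 13.81 meV, ⟨E²⟩ = 308.1 meV².
C_V/k_B = (⟨E²⟩ − ⟨E⟩²)/(kT)² = (308.1 − 190.7)/292.4 = 0.40.

0.40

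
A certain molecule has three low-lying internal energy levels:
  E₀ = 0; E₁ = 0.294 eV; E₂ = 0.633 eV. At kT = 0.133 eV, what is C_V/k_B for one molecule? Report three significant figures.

0.589

Eᵢ/kT = 0, 2.2105, 4.7594.
Z = Σ e^(−Eᵢ/kT) = e^(−0) + e^(−2.2105) + e^(−4.7594) = 1.0000 + 0.10965 + 0.0085708 = 1.1182.
⟨E⟩ = 0.033681 eV, ⟨E²⟩ = 0.011547 eV².
C_V/k_B = (⟨E²⟩ − ⟨E⟩²)/(kT)² = (0.011547 − 0.0011344)/0.017689 = 0.589.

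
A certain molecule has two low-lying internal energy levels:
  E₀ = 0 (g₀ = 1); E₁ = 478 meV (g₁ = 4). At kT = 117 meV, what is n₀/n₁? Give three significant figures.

n₀/n₁ = (g₀/g₁) exp[−(E₀−E₁)/kT] = (1/4) × exp(−(-478 meV)/(117 meV)) = (1/4) × exp(4.0855) = 14.9.

14.9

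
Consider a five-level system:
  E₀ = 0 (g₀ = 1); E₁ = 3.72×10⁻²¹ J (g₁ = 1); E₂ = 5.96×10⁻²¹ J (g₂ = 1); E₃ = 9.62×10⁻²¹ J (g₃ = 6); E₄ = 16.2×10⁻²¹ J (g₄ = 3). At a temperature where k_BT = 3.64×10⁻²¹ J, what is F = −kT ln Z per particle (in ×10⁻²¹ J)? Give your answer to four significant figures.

Eᵢ/kT = 0, 1.02198, 1.63736, 2.64286, 4.45055.
Z = Σ gᵢe^(−Eᵢ/kT) = 1·e^(−0) + 1·e^(−1.02198) + 1·e^(−1.63736) + 6·e^(−2.64286) + 3·e^(−4.45055) = 1.00000 + 0.359882 + 0.194493 + 0.426945 + 0.0350164 = 2.01634.
F = −kT ln Z = −3.64 × ln(2.01634) = −3.64 × 0.701284 = -2.553 ×10⁻²¹ J.

-2.553 ×10⁻²¹ J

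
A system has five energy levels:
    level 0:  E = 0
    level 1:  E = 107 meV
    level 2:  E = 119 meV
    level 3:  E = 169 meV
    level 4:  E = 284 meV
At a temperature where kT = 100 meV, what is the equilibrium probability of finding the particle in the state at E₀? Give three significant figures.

Eᵢ/kT = 0, 1.0700, 1.1900, 1.6900, 2.8400.
Z = Σ e^(−Eᵢ/kT) = e^(−0) + e^(−1.0700) + e^(−1.1900) + e^(−1.6900) + e^(−2.8400) = 1.0000 + 0.34301 + 0.30422 + 0.18452 + 0.058426 = 1.8902.
P₀ = e^(−E₀/kT) / Z = 1.0000/1.8902 = 0.529.

0.529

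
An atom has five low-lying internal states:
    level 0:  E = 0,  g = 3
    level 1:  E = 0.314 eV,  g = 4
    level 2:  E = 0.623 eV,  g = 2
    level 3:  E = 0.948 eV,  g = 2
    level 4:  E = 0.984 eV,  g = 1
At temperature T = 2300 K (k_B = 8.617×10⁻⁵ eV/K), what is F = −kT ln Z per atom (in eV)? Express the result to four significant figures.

-0.2713 eV

k_BT = 8.617×10⁻⁵ × 2300 K = 0.198191 eV.
Eᵢ/kT = 0, 1.58433, 3.14343, 4.78326, 4.96491.
Z = Σ gᵢe^(−Eᵢ/kT) = 3·e^(−0) + 4·e^(−1.58433) + 2·e^(−3.14343) + 2·e^(−4.78326) + 1·e^(−4.96491) = 3.00000 + 0.820341 + 0.0862692 + 0.0167373 + 0.00697858 = 3.93033.
F = −kT ln Z = −0.198191 × ln(3.93033) = −0.198191 × 1.36872 = -0.2713 eV.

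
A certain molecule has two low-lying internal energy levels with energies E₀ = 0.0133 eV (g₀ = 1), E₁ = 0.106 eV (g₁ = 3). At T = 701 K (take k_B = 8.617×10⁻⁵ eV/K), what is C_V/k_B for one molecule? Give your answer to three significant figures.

0.562

k_BT = 8.617×10⁻⁵ × 701 K = 0.060405 eV.
Eᵢ/kT = 0.22018, 1.7548.
Z = Σ gᵢe^(−Eᵢ/kT) = 1·e^(−0.22018) + 3·e^(−1.7548) = 0.80237 + 0.51883 = 1.3212.
⟨E⟩ = 0.049703 eV, ⟨E²⟩ = 0.0045198 eV².
C_V/k_B = (⟨E²⟩ − ⟨E⟩²)/(kT)² = (0.0045198 − 0.0024704)/0.0036488 = 0.562.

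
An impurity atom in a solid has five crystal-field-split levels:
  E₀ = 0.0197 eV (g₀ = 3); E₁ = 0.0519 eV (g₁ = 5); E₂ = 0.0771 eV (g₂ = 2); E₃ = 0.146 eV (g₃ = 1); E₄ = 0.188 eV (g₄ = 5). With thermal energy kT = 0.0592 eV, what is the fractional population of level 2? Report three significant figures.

Eᵢ/kT = 0.33277, 0.87669, 1.3024, 2.4662, 3.1757.
Z = Σ gᵢe^(−Eᵢ/kT) = 3·e^(−0.33277) + 5·e^(−0.87669) + 2·e^(−1.3024) + 1·e^(−2.4662) + 5·e^(−3.1757) = 2.1508 + 2.0808 + 0.54376 + 0.084907 + 0.20882 = 5.0691.
P₂ = g₂ e^(−E₂/kT) / Z = 0.54376/5.0691 = 0.107.

0.107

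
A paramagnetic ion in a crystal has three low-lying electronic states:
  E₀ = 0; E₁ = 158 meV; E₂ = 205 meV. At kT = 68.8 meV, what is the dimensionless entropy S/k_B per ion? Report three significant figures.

0.473

Eᵢ/kT = 0, 2.2965, 2.9797.
Z = Σ e^(−Eᵢ/kT) = e^(−0) + e^(−2.2965) + e^(−2.9797) = 1.0000 + 0.10061 + 0.050808 = 1.1514.
⟨E⟩ = Σ EᵢPᵢ = 22.852 meV.
S/k_B = ln Z + ⟨E⟩/kT = ln(1.1514) + 22.852/68.8 = 0.14098 + 0.33215 = 0.473.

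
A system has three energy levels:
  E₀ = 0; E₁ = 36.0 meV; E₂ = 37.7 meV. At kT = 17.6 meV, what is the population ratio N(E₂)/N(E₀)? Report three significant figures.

0.117

n₂/n₀ = exp[−(E₂−E₀)/kT] = exp(−(37.7 meV)/(17.6 meV)) = exp(-2.1420) = 0.117.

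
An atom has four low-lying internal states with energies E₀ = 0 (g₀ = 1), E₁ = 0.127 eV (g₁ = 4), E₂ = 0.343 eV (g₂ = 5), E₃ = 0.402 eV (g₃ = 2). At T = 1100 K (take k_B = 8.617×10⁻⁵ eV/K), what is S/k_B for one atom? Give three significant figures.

k_BT = 8.617×10⁻⁵ × 1100 K = 0.094787 eV.
Eᵢ/kT = 0, 1.3398, 3.6186, 4.2411.
Z = Σ gᵢe^(−Eᵢ/kT) = 1·e^(−0) + 4·e^(−1.3398) + 5·e^(−3.6186) + 2·e^(−4.2411) = 1.0000 + 1.0476 + 0.13410 + 0.028784 = 2.2105.
⟨E⟩ = Σ EᵢPᵢ = 0.086231 eV.
S/k_B = ln Z + ⟨E⟩/kT = ln(2.2105) + 0.086231/0.094787 = 0.79322 + 0.90973 = 1.70.

1.70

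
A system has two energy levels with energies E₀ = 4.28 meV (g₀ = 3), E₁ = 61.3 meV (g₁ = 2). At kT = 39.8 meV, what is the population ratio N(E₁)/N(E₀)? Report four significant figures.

0.1591

n₁/n₀ = (g₁/g₀) exp[−(E₁−E₀)/kT] = (2/3) × exp(−(57.02 meV)/(39.8 meV)) = (2/3) × exp(-1.43266) = 0.1591.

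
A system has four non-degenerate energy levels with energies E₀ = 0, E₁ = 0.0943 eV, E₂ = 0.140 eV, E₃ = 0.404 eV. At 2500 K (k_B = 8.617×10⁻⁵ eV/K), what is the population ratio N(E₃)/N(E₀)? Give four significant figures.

k_BT = 8.617×10⁻⁵ × 2500 K = 0.215425 eV.
n₃/n₀ = exp[−(E₃−E₀)/kT] = exp(−(0.404 eV)/(0.215425 eV)) = exp(-1.87536) = 0.1533.

0.1533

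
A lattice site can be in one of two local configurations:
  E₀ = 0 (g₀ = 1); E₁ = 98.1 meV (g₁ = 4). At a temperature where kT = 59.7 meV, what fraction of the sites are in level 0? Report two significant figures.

0.56

Eᵢ/kT = 0, 1.643.
Z = Σ gᵢe^(−Eᵢ/kT) = 1·e^(−0) + 4·e^(−1.643) = 1.000 + 0.7736 = 1.774.
P₀ = g₀ e^(−E₀/kT) / Z = 1.000/1.774 = 0.56.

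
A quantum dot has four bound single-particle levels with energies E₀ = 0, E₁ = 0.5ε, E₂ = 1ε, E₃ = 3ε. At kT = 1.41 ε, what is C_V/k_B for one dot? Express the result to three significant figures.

0.243

Eᵢ/kT = 0, 0.35461, 0.70922, 2.1277.
Z = Σ e^(−Eᵢ/kT) = e^(−0) + e^(−0.35461) + e^(−0.70922) + e^(−2.1277) = 1.0000 + 0.70145 + 0.49203 + 0.11911 = 2.3126.
⟨E⟩ = 0.51893 ε, ⟨E²⟩ = 0.75213 ε².
C_V/k_B = (⟨E²⟩ − ⟨E⟩²)/(kT)² = (0.75213 − 0.26929)/1.9881 = 0.243.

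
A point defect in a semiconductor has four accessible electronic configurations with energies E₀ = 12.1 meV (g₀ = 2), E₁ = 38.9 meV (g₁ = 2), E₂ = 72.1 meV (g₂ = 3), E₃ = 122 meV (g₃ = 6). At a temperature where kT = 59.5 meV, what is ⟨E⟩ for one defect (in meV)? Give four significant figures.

50.44 meV

Eᵢ/kT = 0.203361, 0.653782, 1.21176, 2.05042.
Z = Σ gᵢe^(−Eᵢ/kT) = 2·e^(−0.203361) + 2·e^(−0.653782) + 3·e^(−1.21176) + 6·e^(−2.05042) = 1.63197 + 1.04015 + 0.893019 + 0.772085 = 4.33722.
⟨E⟩ = Σ Eᵢ gᵢe^(−Eᵢ/kT) / Z = (12.1·1.63197 + 38.9·1.04015 + 72.1·0.893019 + 122·0.772085) / 4.33722 = 50.44 meV.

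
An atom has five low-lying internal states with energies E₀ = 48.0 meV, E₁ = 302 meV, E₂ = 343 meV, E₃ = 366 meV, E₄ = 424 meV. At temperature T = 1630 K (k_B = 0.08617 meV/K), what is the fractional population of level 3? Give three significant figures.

0.0712

k_BT = 0.08617 × 1630 K = 140.46 meV.
Eᵢ/kT = 0.34173, 2.1501, 2.4420, 2.6057, 3.0187.
Z = Σ e^(−Eᵢ/kT) = e^(−0.34173) + e^(−2.1501) + e^(−2.4420) + e^(−2.6057) + e^(−3.0187) = 0.71054 + 0.11647 + 0.086987 + 0.073851 + 0.048865 = 1.0367.
P₃ = e^(−E₃/kT) / Z = 0.073851/1.0367 = 0.0712.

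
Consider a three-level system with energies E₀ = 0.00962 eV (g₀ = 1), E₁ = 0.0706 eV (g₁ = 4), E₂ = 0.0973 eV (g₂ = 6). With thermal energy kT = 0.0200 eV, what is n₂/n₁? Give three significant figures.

0.395

n₂/n₁ = (g₂/g₁) exp[−(E₂−E₁)/kT] = (6/4) × exp(−(0.0267 eV)/(0.0200 eV)) = (6/4) × exp(-1.3350) = 0.395.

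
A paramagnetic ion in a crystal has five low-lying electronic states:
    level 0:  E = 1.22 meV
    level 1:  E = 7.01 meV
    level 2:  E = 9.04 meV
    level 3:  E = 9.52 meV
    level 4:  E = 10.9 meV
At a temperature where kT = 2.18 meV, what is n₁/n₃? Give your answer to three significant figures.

3.16

n₁/n₃ = exp[−(E₁−E₃)/kT] = exp(−(-2.51 meV)/(2.18 meV)) = exp(1.1514) = 3.16.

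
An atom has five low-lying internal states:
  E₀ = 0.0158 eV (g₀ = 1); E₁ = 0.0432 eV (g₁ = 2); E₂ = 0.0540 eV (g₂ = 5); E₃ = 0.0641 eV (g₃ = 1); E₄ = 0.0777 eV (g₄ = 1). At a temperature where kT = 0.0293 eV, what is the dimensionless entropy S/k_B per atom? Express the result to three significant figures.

Eᵢ/kT = 0.53925, 1.4744, 1.8430, 2.1877, 2.6519.
Z = Σ gᵢe^(−Eᵢ/kT) = 1·e^(−0.53925) + 2·e^(−1.4744) + 5·e^(−1.8430) + 1·e^(−2.1877) + 1·e^(−2.6519) = 0.58319 + 0.45783 + 0.79171 + 0.11217 + 0.070517 = 2.0154.
⟨E⟩ = Σ EᵢPᵢ = 0.041885 eV.
S/k_B = ln Z + ⟨E⟩/kT = ln(2.0154) + 0.041885/0.0293 = 0.70082 + 1.4295 = 2.13.

2.13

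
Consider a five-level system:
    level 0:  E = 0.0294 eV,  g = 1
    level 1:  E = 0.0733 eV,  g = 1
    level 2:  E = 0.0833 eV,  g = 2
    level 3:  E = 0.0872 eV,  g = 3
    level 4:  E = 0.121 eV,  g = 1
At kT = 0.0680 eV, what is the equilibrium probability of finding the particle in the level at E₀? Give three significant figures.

Eᵢ/kT = 0.43235, 1.0779, 1.2250, 1.2824, 1.7794.
Z = Σ gᵢe^(−Eᵢ/kT) = 1·e^(−0.43235) + 1·e^(−1.0779) + 2·e^(−1.2250) + 3·e^(−1.2824) + 1·e^(−1.7794) = 0.64898 + 0.34031 + 0.58752 + 0.83211 + 0.16874 = 2.5777.
P₀ = g₀ e^(−E₀/kT) / Z = 0.64898/2.5777 = 0.252.

0.252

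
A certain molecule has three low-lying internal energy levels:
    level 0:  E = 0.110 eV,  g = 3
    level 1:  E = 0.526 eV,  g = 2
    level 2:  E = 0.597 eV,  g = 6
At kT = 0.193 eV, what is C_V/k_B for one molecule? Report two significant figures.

0.90

Eᵢ/kT = 0.5699, 2.725, 3.093.
Z = Σ gᵢe^(−Eᵢ/kT) = 3·e^(−0.5699) + 2·e^(−2.725) + 6·e^(−3.093) = 1.697 + 0.1311 + 0.2722 = 2.100.
⟨E⟩ = 0.1991 eV, ⟨E²⟩ = 0.07325 eV².
C_V/k_B = (⟨E²⟩ − ⟨E⟩²)/(kT)² = (0.07325 − 0.03964)/0.03725 = 0.90.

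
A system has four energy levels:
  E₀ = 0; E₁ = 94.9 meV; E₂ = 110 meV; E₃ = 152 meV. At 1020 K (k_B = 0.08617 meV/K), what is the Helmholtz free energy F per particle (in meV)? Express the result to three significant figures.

k_BT = 0.08617 × 1020 K = 87.893 meV.
Eᵢ/kT = 0, 1.0797, 1.2515, 1.7294.
Z = Σ e^(−Eᵢ/kT) = e^(−0) + e^(−1.0797) + e^(−1.2515) + e^(−1.7294) = 1.0000 + 0.33970 + 0.28608 + 0.17739 = 1.8032.
F = −kT ln Z = −87.893 × ln(1.8032) = −87.893 × 0.58956 = -51.8 meV.

-51.8 meV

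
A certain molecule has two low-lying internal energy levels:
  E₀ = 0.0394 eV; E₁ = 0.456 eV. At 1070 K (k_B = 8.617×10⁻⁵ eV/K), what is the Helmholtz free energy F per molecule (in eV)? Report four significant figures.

k_BT = 8.617×10⁻⁵ × 1070 K = 0.0922019 eV.
Eᵢ/kT = 0.427323, 4.94567.
Z = Σ e^(−Eᵢ/kT) = e^(−0.427323) + e^(−4.94567) = 0.652253 + 0.00711415 = 0.659367.
F = −kT ln Z = −0.0922019 × ln(0.659367) = −0.0922019 × -0.416475 = 0.03840 eV.

0.03840 eV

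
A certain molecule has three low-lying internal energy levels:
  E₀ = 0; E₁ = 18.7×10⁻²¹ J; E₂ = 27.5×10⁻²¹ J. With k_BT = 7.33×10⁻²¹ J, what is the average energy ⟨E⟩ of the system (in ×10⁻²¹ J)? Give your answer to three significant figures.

Eᵢ/kT = 0, 2.5512, 3.7517.
Z = Σ e^(−Eᵢ/kT) = e^(−0) + e^(−2.5512) + e^(−3.7517) = 1.0000 + 0.077988 + 0.023478 = 1.1015.
⟨E⟩ = Σ Eᵢ e^(−Eᵢ/kT) / Z = (0·1.0000 + 18.7·0.077988 + 27.5·0.023478) / 1.1015 = 1.91 ×10⁻²¹ J.

1.91 ×10⁻²¹ J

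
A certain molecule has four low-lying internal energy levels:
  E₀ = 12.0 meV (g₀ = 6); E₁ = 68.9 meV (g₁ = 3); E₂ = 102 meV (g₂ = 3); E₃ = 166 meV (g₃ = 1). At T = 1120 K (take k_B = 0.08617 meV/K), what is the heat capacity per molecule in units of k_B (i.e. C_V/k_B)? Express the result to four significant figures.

k_BT = 0.08617 × 1120 K = 96.5104 meV.
Eᵢ/kT = 0.124339, 0.713913, 1.05688, 1.72002.
Z = Σ gᵢe^(−Eᵢ/kT) = 6·e^(−0.124339) + 3·e^(−0.713913) + 3·e^(−1.05688) + 1·e^(−1.72002) = 5.29848 + 1.46917 + 1.04262 + 0.179063 = 7.98933.
⟨E⟩ = 37.6601 meV, ⟨E²⟩ = 2943.82 meV².
C_V/k_B = (⟨E²⟩ − ⟨E⟩²)/(kT)² = (2943.82 − 1418.28)/9314.26 = 0.1638.

0.1638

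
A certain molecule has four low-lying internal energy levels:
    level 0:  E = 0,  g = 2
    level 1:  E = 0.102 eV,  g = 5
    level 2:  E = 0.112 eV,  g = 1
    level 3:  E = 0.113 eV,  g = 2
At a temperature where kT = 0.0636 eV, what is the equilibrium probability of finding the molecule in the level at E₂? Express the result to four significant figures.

Eᵢ/kT = 0, 1.60377, 1.76101, 1.77673.
Z = Σ gᵢe^(−Eᵢ/kT) = 2·e^(−0) + 5·e^(−1.60377) + 1·e^(−1.76101) + 2·e^(−1.77673) = 2.00000 + 1.00568 + 0.171871 + 0.338381 = 3.51593.
P₂ = g₂ e^(−E₂/kT) / Z = 0.171871/3.51593 = 0.04888.

0.04888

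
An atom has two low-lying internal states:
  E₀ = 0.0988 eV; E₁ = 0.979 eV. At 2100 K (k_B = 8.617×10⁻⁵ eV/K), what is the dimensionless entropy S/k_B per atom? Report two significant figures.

0.045

k_BT = 8.617×10⁻⁵ × 2100 K = 0.1810 eV.
Eᵢ/kT = 0.5459, 5.409.
Z = Σ e^(−Eᵢ/kT) = e^(−0.5459) + e^(−5.409) = 0.5793 + 0.004476 = 0.5838.
⟨E⟩ = Σ EᵢPᵢ = 0.1055 eV.
S/k_B = ln Z + ⟨E⟩/kT = ln(0.5838) + 0.1055/0.1810 = -0.5382 + 0.5829 = 0.045.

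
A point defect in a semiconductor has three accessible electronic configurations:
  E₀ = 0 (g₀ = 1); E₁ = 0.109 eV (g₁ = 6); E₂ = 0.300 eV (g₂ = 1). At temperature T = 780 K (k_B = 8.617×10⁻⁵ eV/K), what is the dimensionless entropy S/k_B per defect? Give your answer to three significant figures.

k_BT = 8.617×10⁻⁵ × 780 K = 0.067213 eV.
Eᵢ/kT = 0, 1.6217, 4.4634.
Z = Σ gᵢe^(−Eᵢ/kT) = 1·e^(−0) + 6·e^(−1.6217) + 1·e^(−4.4634) = 1.0000 + 1.1854 + 0.011523 = 2.1969.
⟨E⟩ = Σ EᵢPᵢ = 0.060388 eV.
S/k_B = ln Z + ⟨E⟩/kT = ln(2.1969) + 0.060388/0.067213 = 0.78705 + 0.89846 = 1.69.

1.69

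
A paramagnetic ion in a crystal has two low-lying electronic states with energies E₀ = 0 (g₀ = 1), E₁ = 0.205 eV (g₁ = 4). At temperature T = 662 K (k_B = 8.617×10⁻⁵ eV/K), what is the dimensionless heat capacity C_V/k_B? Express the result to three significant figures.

k_BT = 8.617×10⁻⁵ × 662 K = 0.057045 eV.
Eᵢ/kT = 0, 3.5937.
Z = Σ gᵢe^(−Eᵢ/kT) = 1·e^(−0) + 4·e^(−3.5937) = 1.0000 + 0.10999 = 1.1100.
⟨E⟩ = 0.020313 eV, ⟨E²⟩ = 0.0041643 eV².
C_V/k_B = (⟨E²⟩ − ⟨E⟩²)/(kT)² = (0.0041643 − 0.00041262)/0.0032541 = 1.15.

1.15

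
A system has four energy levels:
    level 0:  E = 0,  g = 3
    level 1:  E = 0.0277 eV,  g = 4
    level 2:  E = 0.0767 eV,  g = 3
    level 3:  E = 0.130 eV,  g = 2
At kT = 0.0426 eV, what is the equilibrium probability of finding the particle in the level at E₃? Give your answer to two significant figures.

0.017

Eᵢ/kT = 0, 0.6502, 1.800, 3.052.
Z = Σ gᵢe^(−Eᵢ/kT) = 3·e^(−0) + 4·e^(−0.6502) + 3·e^(−1.800) + 2·e^(−3.052) = 3.000 + 2.088 + 0.4959 + 0.09453 = 5.678.
P₃ = g₃ e^(−E₃/kT) / Z = 0.09453/5.678 = 0.017.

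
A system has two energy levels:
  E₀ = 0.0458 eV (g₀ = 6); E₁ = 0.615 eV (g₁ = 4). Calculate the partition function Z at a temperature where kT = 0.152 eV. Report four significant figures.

Z = 4.509

Eᵢ/kT = 0.301316, 4.04605.
Z = Σ gᵢe^(−Eᵢ/kT) = 6·e^(−0.301316) + 4·e^(−4.04605) = 4.43906 + 0.0699653 = 4.50903.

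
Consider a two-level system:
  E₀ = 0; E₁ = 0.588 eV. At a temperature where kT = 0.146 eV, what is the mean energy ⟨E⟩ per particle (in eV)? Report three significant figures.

Eᵢ/kT = 0, 4.0274.
Z = Σ e^(−Eᵢ/kT) = e^(−0) + e^(−4.0274) = 1.0000 + 0.017821 = 1.0178.
⟨E⟩ = Σ Eᵢ e^(−Eᵢ/kT) / Z = (0·1.0000 + 0.588·0.017821) / 1.0178 = 0.0103 eV.

0.0103 eV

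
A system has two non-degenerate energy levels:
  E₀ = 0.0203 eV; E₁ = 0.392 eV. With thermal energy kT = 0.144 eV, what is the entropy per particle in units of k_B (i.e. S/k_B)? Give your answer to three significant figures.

0.255

Eᵢ/kT = 0.14097, 2.7222.
Z = Σ e^(−Eᵢ/kT) = e^(−0.14097) + e^(−2.7222) = 0.86852 + 0.065730 = 0.93425.
⟨E⟩ = Σ EᵢPᵢ = 0.046451 eV.
S/k_B = ln Z + ⟨E⟩/kT = ln(0.93425) + 0.046451/0.144 = -0.068011 + 0.32258 = 0.255.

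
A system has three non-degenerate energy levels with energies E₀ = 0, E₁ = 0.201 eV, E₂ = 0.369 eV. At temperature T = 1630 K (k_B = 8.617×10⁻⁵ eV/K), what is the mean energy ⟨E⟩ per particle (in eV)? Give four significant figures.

0.05698 eV

k_BT = 8.617×10⁻⁵ × 1630 K = 0.140457 eV.
Eᵢ/kT = 0, 1.43104, 2.62714.
Z = Σ e^(−Eᵢ/kT) = e^(−0) + e^(−1.43104) + e^(−2.62714) = 1.00000 + 0.239060 + 0.0722849 = 1.31134.
⟨E⟩ = Σ Eᵢ e^(−Eᵢ/kT) / Z = (0·1.00000 + 0.201·0.239060 + 0.369·0.0722849) / 1.31134 = 0.05698 eV.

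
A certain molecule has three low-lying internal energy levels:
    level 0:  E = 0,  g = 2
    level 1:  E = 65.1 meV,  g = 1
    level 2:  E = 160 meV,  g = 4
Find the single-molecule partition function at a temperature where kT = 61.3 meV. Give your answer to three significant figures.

Z = 2.64

Eᵢ/kT = 0, 1.0620, 2.6101.
Z = Σ gᵢe^(−Eᵢ/kT) = 2·e^(−0) + 1·e^(−1.0620) + 4·e^(−2.6101) = 2.0000 + 0.34576 + 0.29411 = 2.6399.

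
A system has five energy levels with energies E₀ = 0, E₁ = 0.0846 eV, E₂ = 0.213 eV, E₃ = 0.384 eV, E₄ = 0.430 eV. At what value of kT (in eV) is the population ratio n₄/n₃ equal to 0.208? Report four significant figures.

n₄/n₃ = exp[−(E₄−E₃)/kT] = 0.208.
⇒ (E₄−E₃)/kT = ln(1/0.208) = ln(4.80769) = 1.57022.
kT = 0.046 eV / 1.57022 = 0.02930 eV.

0.02930 eV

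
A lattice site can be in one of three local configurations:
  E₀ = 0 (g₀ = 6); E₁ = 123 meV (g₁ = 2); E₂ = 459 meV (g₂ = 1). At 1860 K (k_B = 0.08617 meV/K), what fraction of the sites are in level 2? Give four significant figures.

0.008167

k_BT = 0.08617 × 1860 K = 160.276 meV.
Eᵢ/kT = 0, 0.767426, 2.86381.
Z = Σ gᵢe^(−Eᵢ/kT) = 6·e^(−0) + 2·e^(−0.767426) + 1·e^(−2.86381) = 6.00000 + 0.928413 + 0.0570510 = 6.98546.
P₂ = g₂ e^(−E₂/kT) / Z = 0.0570510/6.98546 = 0.008167.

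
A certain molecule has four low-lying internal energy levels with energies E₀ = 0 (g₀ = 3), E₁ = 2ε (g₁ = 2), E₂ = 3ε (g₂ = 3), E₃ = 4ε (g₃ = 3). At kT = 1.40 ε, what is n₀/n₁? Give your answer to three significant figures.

6.26

n₀/n₁ = (g₀/g₁) exp[−(E₀−E₁)/kT] = (3/2) × exp(−(-2ε)/(1.40ε)) = (3/2) × exp(1.4286) = 6.26.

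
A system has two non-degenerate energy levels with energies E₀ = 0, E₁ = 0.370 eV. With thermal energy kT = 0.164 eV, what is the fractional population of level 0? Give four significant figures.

Eᵢ/kT = 0, 2.25610.
Z = Σ e^(−Eᵢ/kT) = e^(−0) + e^(−2.25610) = 1.00000 + 0.104758 = 1.10476.
P₀ = e^(−E₀/kT) / Z = 1.00000/1.10476 = 0.9052.

0.9052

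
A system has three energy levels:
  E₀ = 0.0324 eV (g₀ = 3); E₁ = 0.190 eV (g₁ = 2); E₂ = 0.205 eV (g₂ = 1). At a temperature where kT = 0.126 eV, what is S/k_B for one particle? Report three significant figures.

1.62

Eᵢ/kT = 0.25714, 1.5079, 1.6270.
Z = Σ gᵢe^(−Eᵢ/kT) = 3·e^(−0.25714) + 2·e^(−1.5079) + 1·e^(−1.6270) = 2.3198 + 0.44275 + 0.19652 = 2.9591.
⟨E⟩ = Σ EᵢPᵢ = 0.067443 eV.
S/k_B = ln Z + ⟨E⟩/kT = ln(2.9591) + 0.067443/0.126 = 1.0849 + 0.53526 = 1.62.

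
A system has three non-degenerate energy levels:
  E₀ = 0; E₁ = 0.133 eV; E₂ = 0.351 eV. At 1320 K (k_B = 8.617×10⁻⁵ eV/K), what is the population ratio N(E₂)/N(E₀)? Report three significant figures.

0.0457

k_BT = 8.617×10⁻⁵ × 1320 K = 0.11374 eV.
n₂/n₀ = exp[−(E₂−E₀)/kT] = exp(−(0.351 eV)/(0.11374 eV)) = exp(-3.0860) = 0.0457.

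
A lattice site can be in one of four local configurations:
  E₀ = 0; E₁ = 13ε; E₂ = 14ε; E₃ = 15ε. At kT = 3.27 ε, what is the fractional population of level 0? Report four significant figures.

Eᵢ/kT = 0, 3.97554, 4.28135, 4.58716.
Z = Σ e^(−Eᵢ/kT) = e^(−0) + e^(−3.97554) + e^(−4.28135) + e^(−4.58716) = 1.00000 + 0.0187692 + 0.0138240 + 0.0101817 = 1.04277.
P₀ = e^(−E₀/kT) / Z = 1.00000/1.04277 = 0.9590.

0.9590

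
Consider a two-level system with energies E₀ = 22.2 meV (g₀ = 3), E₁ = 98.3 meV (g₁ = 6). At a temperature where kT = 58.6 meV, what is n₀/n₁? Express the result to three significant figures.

n₀/n₁ = (g₀/g₁) exp[−(E₀−E₁)/kT] = (3/6) × exp(−(-76.1 meV)/(58.6 meV)) = (3/6) × exp(1.2986) = 1.83.

1.83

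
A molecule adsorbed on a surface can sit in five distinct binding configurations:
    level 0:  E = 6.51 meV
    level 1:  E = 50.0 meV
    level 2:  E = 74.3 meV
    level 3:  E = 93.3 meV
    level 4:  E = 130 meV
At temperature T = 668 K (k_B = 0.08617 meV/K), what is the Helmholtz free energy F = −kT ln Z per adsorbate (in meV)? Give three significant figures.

k_BT = 0.08617 × 668 K = 57.562 meV.
Eᵢ/kT = 0.11310, 0.86863, 1.2908, 1.6209, 2.2584.
Z = Σ e^(−Eᵢ/kT) = e^(−0.11310) + e^(−0.86863) + e^(−1.2908) + e^(−1.6209) + e^(−2.2584) = 0.89306 + 0.41953 + 0.27505 + 0.19772 + 0.10452 = 1.8899.
F = −kT ln Z = −57.562 × ln(1.8899) = −57.562 × 0.63652 = -36.6 meV.

-36.6 meV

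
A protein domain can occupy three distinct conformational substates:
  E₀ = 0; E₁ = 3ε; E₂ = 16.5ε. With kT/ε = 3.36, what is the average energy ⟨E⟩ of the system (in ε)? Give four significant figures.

Eᵢ/kT = 0, 0.892857, 4.91071.
Z = Σ e^(−Eᵢ/kT) = e^(−0) + e^(−0.892857) + e^(−4.91071) = 1.00000 + 0.409484 + 0.00736726 = 1.41685.
⟨E⟩ = Σ Eᵢ e^(−Eᵢ/kT) / Z = (0·1.00000 + 3·0.409484 + 16.5·0.00736726) / 1.41685 = 0.9528 ε.

0.9528 ε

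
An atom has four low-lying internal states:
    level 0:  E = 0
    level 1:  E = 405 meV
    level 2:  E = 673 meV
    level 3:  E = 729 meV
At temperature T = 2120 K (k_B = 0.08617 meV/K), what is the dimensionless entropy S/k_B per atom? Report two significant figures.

0.50

k_BT = 0.08617 × 2120 K = 182.7 meV.
Eᵢ/kT = 0, 2.217, 3.684, 3.990.
Z = Σ e^(−Eᵢ/kT) = e^(−0) + e^(−2.217) + e^(−3.684) + e^(−3.990) = 1.000 + 0.1089 + 0.02512 + 0.01850 = 1.153.
⟨E⟩ = Σ EᵢPᵢ = 64.61 meV.
S/k_B = ln Z + ⟨E⟩/kT = ln(1.153) + 64.61/182.7 = 0.1424 + 0.3536 = 0.50.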